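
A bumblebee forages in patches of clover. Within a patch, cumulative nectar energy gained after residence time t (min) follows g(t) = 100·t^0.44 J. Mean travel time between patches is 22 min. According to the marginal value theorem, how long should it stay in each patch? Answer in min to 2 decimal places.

17.29 min

Maximise g(t)/(T+t): set derivative to zero → g'(t)(T+t) = g(t).
g'(t) = 0.44·100·t^-0.56. Setting 0.44·100·t^-0.56 = 100·t^0.44/(22+t) gives 0.44(22+t) = t, so 0.56·t = 0.44×22.
t* = 0.44×22/0.56 = 17.29 min.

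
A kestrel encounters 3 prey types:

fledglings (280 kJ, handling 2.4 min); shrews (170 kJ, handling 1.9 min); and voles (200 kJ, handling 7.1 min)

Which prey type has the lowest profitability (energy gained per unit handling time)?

In descending order of E/h:
fledglings: 280/2.4 = 117 kJ/min
shrews: 170/1.9 = 89.5 kJ/min
voles: 200/7.1 = 28.2 kJ/min

voles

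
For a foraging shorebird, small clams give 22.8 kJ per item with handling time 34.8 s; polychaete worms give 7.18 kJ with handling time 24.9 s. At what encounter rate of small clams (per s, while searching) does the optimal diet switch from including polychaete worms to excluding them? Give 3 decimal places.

At the threshold, the rate on small clams alone equals the profitability of polychaete worms: λ·22.8/(1 + λ·34.8) = 7.18/24.9 = 0.2884.
Rearranging, λ(22.8 − 0.2884×34.8) = 0.2884, so λ = 0.2884/12.77 = 0.02259 per s.

0.023 per s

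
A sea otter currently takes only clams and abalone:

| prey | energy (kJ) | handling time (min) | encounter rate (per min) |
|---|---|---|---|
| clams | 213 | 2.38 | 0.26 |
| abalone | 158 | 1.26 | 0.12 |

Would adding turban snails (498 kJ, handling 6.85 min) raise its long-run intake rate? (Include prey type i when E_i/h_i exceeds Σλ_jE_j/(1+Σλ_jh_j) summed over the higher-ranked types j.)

On clams and abalone alone, R = ΣλE/(1+Σλh) = 74.34/1.77 = 42 kJ/min.
turban snails: E/h = 498/6.85 = 72.7 kJ/min.
Since 72.7 > R, including turban snails increases the long-run rate.

Yes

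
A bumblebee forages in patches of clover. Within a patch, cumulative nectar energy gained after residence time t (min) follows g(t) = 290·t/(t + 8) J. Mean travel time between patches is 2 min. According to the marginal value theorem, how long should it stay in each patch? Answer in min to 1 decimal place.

Optimal t* satisfies g'(t*) = g(t*)/(T + t*).
g'(t) = 290·8/(t + 8)². Setting 290·8/(t+8)² = 290t/[(t+8)(2+t)] gives 8(2+t) = t(t+8), so t² = 8×2 = 16.
t* = √16 = 4 min.

4.0 min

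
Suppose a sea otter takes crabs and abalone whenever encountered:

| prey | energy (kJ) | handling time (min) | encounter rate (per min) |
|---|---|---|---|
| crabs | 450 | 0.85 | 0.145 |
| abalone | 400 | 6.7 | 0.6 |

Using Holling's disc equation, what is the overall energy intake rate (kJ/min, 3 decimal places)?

R = (0.145×450 + 0.6×400) / (1 + 0.145×0.85 + 0.6×6.7) = 305.2/5.143 = 59.35 kJ/min.

59.350 kJ/min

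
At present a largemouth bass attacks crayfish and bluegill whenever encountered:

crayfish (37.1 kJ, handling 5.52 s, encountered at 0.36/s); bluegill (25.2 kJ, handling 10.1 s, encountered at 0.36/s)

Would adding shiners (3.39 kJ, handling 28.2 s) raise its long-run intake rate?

No

On crayfish and bluegill alone, R = ΣλE/(1+Σλh) = 22.43/6.623 = 3.386 kJ/s.
Profitability of shiners: 3.39/28.2 = 0.1202 kJ/s.
0.1202 < 3.386, so adding shiners would lower the average — exclude it.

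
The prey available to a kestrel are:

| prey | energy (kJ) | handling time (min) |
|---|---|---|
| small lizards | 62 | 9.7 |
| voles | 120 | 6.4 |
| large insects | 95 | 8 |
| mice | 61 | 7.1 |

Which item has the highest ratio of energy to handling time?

Profitability E/h (kJ/min): small lizards = 62/9.7 = 6.39, voles = 120/6.4 = 18.8, large insects = 95/8 = 11.9, mice = 61/7.1 = 8.59.
Ranked: voles > large insects > mice > small lizards.

voles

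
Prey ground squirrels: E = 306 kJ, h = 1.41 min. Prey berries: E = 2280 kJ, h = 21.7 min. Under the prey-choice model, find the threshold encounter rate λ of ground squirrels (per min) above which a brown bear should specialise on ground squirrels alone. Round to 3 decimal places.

The zero-one rule: include berries iff E₂/h₂ > λE₁/(1+λh₁). Equality gives the switch point.
λE₁h₂ = E₂ + λE₂h₁ ⇒ λ = E₂/(E₁h₂ − E₂h₁) = 2280/(6640 − 3215) = 0.6656 per min.

0.666 per min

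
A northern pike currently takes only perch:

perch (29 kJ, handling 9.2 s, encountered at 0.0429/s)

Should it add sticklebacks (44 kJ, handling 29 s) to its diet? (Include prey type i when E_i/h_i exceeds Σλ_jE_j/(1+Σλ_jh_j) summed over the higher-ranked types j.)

Yes

Intake rate on the current diet: R = (0.0429×29) / (1 + 0.0429×9.2) = 1.244/1.395 = 0.892 kJ/s.
sticklebacks: E/h = 44/29 = 1.517 kJ/s.
1.517 > 0.892, so adding sticklebacks raises the average — include it.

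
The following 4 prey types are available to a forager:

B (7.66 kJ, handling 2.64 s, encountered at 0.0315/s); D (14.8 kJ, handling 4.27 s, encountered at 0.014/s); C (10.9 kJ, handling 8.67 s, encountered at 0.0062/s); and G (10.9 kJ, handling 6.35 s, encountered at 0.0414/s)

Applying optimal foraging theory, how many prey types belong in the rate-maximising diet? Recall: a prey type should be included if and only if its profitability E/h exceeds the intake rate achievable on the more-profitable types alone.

4

Rank by E/h (kJ/s): D 3.47, B 2.9, G 1.72, C 1.26. Include each in turn until the next type's E/h falls below the running intake rate.
Rate on top 1: 0.1955. B: 2.9 > 0.1955 → include.
Rate on top 2: 0.3924. G: 1.72 > 0.3924 → include.
Rate on top 3: 0.64. C: 1.26 > 0.64 → include.
Optimal diet: D, B, G, C — 4 of 4 types.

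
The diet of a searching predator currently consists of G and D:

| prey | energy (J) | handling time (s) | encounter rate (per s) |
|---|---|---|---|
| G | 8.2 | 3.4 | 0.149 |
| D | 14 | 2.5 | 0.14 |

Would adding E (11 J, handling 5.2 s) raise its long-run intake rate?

On G and D alone, R = ΣλE/(1+Σλh) = 3.182/1.857 = 1.714 J/s.
E: E/h = 11/5.2 = 2.115 J/s.
Since 2.115 > R, including E increases the long-run rate.

Yes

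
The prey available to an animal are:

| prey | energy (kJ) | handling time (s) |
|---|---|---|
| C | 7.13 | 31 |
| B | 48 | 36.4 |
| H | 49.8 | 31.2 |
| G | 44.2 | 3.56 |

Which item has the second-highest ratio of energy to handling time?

In descending order of E/h:
G: 44.2/3.56 = 12.4 kJ/s
H: 49.8/31.2 = 1.6 kJ/s
B: 48/36.4 = 1.32 kJ/s
C: 7.13/31 = 0.23 kJ/s

H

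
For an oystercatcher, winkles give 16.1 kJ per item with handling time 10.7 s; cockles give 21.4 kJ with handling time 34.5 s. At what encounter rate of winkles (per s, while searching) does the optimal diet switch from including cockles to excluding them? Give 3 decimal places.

The zero-one rule: include cockles iff E₂/h₂ > λE₁/(1+λh₁). Equality gives the switch point.
λE₁h₂ = E₂ + λE₂h₁ ⇒ λ = E₂/(E₁h₂ − E₂h₁) = 21.4/(555.5 − 229) = 0.06555 per s.

0.066 per s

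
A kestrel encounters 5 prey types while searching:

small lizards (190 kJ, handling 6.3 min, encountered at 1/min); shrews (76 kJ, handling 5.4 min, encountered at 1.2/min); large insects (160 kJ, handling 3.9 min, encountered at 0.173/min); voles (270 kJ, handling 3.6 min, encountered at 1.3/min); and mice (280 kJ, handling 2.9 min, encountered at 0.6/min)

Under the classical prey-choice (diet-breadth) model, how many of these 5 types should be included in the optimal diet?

2

E/h in descending order: mice 96.6, voles 75, large insects 41, small lizards 30.2, shrews 14.1 kJ/min. The optimal diet is the largest prefix of this list for which every included type satisfies E_i/h_i > R on the types above it.
Rate on top 1: 61.31. voles: 75 > 61.31 → include.
Rate on top 2: 69.95. large insects: 41 < 69.95 → exclude; stop.
Optimal diet: mice, voles — 2 of 5 types.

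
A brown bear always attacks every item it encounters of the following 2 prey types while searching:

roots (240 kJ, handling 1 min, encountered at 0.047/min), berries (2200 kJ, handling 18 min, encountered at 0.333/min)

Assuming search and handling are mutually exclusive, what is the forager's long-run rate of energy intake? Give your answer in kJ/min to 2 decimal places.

R = (0.047×240 + 0.333×2200) / (1 + 0.047×1 + 0.333×18) = 743.9/7.041 = 105.6 kJ/min.

105.65 kJ/min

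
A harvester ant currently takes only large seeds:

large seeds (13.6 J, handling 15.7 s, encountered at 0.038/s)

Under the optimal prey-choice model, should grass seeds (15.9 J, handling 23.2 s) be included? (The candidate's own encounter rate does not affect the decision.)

Intake rate on the current diet: R = (0.038×13.6) / (1 + 0.038×15.7) = 0.5168/1.597 = 0.3237 J/s.
grass seeds: E/h = 15.9/23.2 = 0.6853 J/s.
0.6853 > 0.3237, so adding grass seeds raises the average — include it.

Yes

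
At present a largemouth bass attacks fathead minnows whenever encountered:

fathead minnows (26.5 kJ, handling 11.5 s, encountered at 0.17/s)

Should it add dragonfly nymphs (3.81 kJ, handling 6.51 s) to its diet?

Current rate: (0.17×26.5)/(1 + 0.17×11.5) = 1.525 kJ/s.
dragonfly nymphs: E/h = 3.81/6.51 = 0.5853 kJ/s.
0.5853 < 1.525, so adding dragonfly nymphs would lower the average — exclude it.

No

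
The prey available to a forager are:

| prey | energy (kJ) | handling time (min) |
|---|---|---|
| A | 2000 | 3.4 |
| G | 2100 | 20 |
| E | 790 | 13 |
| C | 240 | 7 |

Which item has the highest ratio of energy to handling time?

A

In descending order of E/h:
A: 2000/3.4 = 588 kJ/min
G: 2100/20 = 105 kJ/min
E: 790/13 = 60.8 kJ/min
C: 240/7 = 34.3 kJ/min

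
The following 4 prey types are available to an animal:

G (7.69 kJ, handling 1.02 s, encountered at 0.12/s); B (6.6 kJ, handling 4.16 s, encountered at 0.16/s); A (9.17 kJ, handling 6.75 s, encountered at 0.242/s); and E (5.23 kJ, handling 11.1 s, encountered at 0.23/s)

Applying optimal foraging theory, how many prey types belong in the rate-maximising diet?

Profitabilities (E/h, kJ/s): G 7.54, B 1.59, A 1.36, E 0.471. Add prey in this order while the next type's profitability exceeds the intake rate on those already taken.
Rate on top 1: 0.8222. B: 1.59 > 0.8222 → include.
Rate on top 2: 1.107. A: 1.36 > 1.107 → include.
Rate on top 3: 1.227. E: 0.471 < 1.227 → exclude; stop.
Optimal diet: G, B, A — 3 of 4 types.

3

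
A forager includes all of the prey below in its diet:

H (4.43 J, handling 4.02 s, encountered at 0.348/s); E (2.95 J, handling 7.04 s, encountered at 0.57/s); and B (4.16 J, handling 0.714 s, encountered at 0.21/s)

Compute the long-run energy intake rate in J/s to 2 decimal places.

0.62 J/s

R = Σλ_iE_i / (1 + Σλ_ih_i)
Numerator: 0.348×4.43 + 0.57×2.95 + 0.21×4.16 = 4.097
Denominator: 1 + 0.348×4.02 + 0.57×7.04 + 0.21×0.714 = 6.562
R = 4.097/6.562 = 0.6243 J/s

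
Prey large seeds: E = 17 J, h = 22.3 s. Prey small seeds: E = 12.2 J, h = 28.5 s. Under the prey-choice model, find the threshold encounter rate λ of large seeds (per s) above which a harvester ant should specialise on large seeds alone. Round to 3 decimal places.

At the threshold, the rate on large seeds alone equals the profitability of small seeds: λ·17/(1 + λ·22.3) = 12.2/28.5 = 0.4281.
Rearranging, λ(17 − 0.4281×22.3) = 0.4281, so λ = 0.4281/7.454 = 0.05743 per s.

0.057 per s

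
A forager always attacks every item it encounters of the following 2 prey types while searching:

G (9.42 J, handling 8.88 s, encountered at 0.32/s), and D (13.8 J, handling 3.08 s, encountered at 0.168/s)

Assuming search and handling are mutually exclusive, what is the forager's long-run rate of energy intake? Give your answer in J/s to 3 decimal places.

1.223 J/s

R = (0.32×9.42 + 0.168×13.8) / (1 + 0.32×8.88 + 0.168×3.08) = 5.333/4.359 = 1.223 J/s.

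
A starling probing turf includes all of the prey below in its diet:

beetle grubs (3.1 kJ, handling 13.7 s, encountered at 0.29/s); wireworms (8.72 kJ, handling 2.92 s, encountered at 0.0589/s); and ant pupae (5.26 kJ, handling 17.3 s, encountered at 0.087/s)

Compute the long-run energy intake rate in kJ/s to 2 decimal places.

0.28 kJ/s

R = (0.29×3.1 + 0.0589×8.72 + 0.087×5.26) / (1 + 0.29×13.7 + 0.0589×2.92 + 0.087×17.3) = 1.87/6.65 = 0.2812 kJ/s.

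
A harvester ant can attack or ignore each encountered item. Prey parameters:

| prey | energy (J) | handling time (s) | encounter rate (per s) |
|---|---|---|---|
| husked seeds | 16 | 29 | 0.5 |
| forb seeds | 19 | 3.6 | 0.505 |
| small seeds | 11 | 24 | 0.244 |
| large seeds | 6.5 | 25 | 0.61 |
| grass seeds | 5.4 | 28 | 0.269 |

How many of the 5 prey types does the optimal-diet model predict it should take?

Profitabilities (E/h, J/s): forb seeds 5.28, husked seeds 0.552, small seeds 0.458, large seeds 0.26, grass seeds 0.193. Add prey in this order while the next type's profitability exceeds the intake rate on those already taken.
Rate on top 1: 3.405. husked seeds: 0.552 < 3.405 → exclude; stop.
Optimal diet: forb seeds — 1 of 5 types.

1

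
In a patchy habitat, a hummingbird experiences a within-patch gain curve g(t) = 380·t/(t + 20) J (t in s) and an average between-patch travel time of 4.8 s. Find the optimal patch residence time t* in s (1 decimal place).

Optimal t* satisfies g'(t*) = g(t*)/(T + t*).
g'(t) = 380·20/(t + 20)². Setting 380·20/(t+20)² = 380t/[(t+20)(4.8+t)] gives 20(4.8+t) = t(t+20), so t² = 20×4.8 = 96.
t* = √96 = 9.798 s.

9.8 s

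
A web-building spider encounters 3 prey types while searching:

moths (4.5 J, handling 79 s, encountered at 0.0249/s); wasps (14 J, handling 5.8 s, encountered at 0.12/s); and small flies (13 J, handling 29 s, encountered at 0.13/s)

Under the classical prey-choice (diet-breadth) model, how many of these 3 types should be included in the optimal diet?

1

E/h in descending order: wasps 2.41, small flies 0.448, moths 0.057 J/s. The optimal diet is the largest prefix of this list for which every included type satisfies E_i/h_i > R on the types above it.
Rate on top 1: 0.9906. small flies: 0.448 < 0.9906 → exclude; stop.
Optimal diet: wasps — 1 of 3 types.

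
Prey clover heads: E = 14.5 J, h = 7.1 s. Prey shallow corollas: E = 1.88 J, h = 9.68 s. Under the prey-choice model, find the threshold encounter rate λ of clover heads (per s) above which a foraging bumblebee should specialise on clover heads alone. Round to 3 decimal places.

0.015 per s

At the threshold, the rate on clover heads alone equals the profitability of shallow corollas: λ·14.5/(1 + λ·7.1) = 1.88/9.68 = 0.1942.
Rearranging, λ(14.5 − 0.1942×7.1) = 0.1942, so λ = 0.1942/13.12 = 0.0148 per s.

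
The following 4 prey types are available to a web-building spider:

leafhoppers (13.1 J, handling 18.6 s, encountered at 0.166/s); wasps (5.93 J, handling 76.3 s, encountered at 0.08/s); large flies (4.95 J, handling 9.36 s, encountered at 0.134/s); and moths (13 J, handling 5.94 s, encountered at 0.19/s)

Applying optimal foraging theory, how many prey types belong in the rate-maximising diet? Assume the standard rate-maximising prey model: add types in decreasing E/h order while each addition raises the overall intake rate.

Rank by E/h (J/s): moths 2.19, leafhoppers 0.704, large flies 0.529, wasps 0.0777. Include each in turn until the next type's E/h falls below the running intake rate.
Rate on top 1: 1.16. leafhoppers: 0.704 < 1.16 → exclude; stop.
Optimal diet: moths — 1 of 4 types.

1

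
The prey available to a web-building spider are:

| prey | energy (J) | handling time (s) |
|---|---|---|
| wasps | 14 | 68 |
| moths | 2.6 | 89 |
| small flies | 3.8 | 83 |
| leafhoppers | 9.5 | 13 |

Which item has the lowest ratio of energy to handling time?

In descending order of E/h:
leafhoppers: 9.5/13 = 0.731 J/s
wasps: 14/68 = 0.206 J/s
small flies: 3.8/83 = 0.0458 J/s
moths: 2.6/89 = 0.0292 J/s

moths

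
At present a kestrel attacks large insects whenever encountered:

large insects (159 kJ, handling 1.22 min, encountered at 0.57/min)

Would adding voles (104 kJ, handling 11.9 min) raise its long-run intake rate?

On large insects alone, R = ΣλE/(1+Σλh) = 90.63/1.695 = 53.46 kJ/min.
Profitability of voles: 104/11.9 = 8.739 kJ/min.
8.739 < 53.46, so adding voles would lower the average — exclude it.

No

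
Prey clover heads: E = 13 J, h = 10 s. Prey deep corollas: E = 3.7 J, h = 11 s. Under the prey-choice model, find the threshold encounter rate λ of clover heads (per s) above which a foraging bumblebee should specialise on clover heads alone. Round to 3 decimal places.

The zero-one rule: include deep corollas iff E₂/h₂ > λE₁/(1+λh₁). Equality gives the switch point.
λE₁h₂ = E₂ + λE₂h₁ ⇒ λ = E₂/(E₁h₂ − E₂h₁) = 3.7/(143 − 37) = 0.03491 per s.

0.035 per s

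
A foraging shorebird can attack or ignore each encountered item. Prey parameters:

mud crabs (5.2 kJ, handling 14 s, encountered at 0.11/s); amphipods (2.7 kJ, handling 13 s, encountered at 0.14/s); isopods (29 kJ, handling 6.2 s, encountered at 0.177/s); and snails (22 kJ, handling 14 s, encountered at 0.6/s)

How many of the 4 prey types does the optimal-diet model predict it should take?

1

Profitabilities (E/h, kJ/s): isopods 4.68, snails 1.57, mud crabs 0.371, amphipods 0.208. Add prey in this order while the next type's profitability exceeds the intake rate on those already taken.
Rate on top 1: 2.447. snails: 1.57 < 2.447 → exclude; stop.
Optimal diet: isopods — 1 of 4 types.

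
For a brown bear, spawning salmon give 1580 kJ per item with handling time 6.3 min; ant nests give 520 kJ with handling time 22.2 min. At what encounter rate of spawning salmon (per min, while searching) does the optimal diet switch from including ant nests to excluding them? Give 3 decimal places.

The zero-one rule: include ant nests iff E₂/h₂ > λE₁/(1+λh₁). Equality gives the switch point.
λE₁h₂ = E₂ + λE₂h₁ ⇒ λ = E₂/(E₁h₂ − E₂h₁) = 520/(3.508e+04 − 3276) = 0.01635 per min.

0.016 per min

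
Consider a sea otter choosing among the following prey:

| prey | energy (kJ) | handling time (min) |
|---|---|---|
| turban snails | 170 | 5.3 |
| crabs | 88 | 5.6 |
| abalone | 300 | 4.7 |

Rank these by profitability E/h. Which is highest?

In descending order of E/h:
abalone: 300/4.7 = 63.8 kJ/min
turban snails: 170/5.3 = 32.1 kJ/min
crabs: 88/5.6 = 15.7 kJ/min

abalone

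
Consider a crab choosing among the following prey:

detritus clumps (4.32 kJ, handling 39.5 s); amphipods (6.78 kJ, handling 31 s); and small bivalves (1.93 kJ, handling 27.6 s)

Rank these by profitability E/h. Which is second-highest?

detritus clumps

In descending order of E/h:
amphipods: 6.78/31 = 0.219 kJ/s
detritus clumps: 4.32/39.5 = 0.109 kJ/s
small bivalves: 1.93/27.6 = 0.0699 kJ/s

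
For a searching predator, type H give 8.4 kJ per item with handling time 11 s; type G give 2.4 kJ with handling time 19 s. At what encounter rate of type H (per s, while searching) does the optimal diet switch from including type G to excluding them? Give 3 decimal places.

The zero-one rule: include type G iff E₂/h₂ > λE₁/(1+λh₁). Equality gives the switch point.
λE₁h₂ = E₂ + λE₂h₁ ⇒ λ = E₂/(E₁h₂ − E₂h₁) = 2.4/(159.6 − 26.4) = 0.01802 per s.

0.018 per s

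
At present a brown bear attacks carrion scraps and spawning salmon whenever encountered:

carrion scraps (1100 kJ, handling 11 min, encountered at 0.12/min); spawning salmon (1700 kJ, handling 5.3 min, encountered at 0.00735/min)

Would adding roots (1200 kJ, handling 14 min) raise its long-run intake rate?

Current rate: (0.12×1100 + 0.00735×1700)/(1 + 0.12×11 + 0.00735×5.3) = 61.25 kJ/min.
Profitability of roots: 1200/14 = 85.71 kJ/min.
85.71 > 61.25, so adding roots raises the average — include it.

Yes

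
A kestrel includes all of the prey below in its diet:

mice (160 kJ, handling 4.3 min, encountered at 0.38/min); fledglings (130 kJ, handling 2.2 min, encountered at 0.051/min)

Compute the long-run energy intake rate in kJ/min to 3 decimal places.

24.554 kJ/min

R = (0.38×160 + 0.051×130) / (1 + 0.38×4.3 + 0.051×2.2) = 67.43/2.746 = 24.55 kJ/min.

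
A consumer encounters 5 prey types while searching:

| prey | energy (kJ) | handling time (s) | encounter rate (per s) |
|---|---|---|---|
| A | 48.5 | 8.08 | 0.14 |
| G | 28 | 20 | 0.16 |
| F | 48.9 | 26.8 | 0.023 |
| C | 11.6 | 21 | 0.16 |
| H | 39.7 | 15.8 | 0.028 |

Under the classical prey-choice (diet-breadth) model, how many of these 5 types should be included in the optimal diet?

1

Rank by E/h (kJ/s): A 6, H 2.51, F 1.82, G 1.4, C 0.552. Include each in turn until the next type's E/h falls below the running intake rate.
Rate on top 1: 3.186. H: 2.51 < 3.186 → exclude; stop.
Optimal diet: A — 1 of 5 types.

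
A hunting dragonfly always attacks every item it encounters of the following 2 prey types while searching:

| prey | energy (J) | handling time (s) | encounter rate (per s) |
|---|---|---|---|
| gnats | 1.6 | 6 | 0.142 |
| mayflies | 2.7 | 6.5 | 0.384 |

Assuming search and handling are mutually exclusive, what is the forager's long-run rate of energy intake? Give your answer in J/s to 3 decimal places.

Energy encountered per unit search time: 0.142×1.6 + 0.384×2.7 = 1.264 J/s.
Handling time per unit search time: 0.142×6 + 0.384×6.5 = 3.348.
Rate = 1.264/(1 + 3.348) = 0.2907 J/s.

0.291 J/s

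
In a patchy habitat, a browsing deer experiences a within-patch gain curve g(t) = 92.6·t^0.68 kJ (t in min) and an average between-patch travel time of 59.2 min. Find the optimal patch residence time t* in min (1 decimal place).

Optimal t* satisfies g'(t*) = g(t*)/(T + t*).
g'(t) = 0.68·92.6·t^-0.32. Setting 0.68·92.6·t^-0.32 = 92.6·t^0.68/(59.2+t) gives 0.68(59.2+t) = t, so 0.32·t = 0.68×59.2.
t* = 0.68×59.2/0.32 = 125.8 min.

125.8 min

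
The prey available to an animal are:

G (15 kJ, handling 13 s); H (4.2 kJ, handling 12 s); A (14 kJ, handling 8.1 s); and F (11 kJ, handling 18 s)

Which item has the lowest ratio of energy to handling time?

Profitability E/h (kJ/s): G = 15/13 = 1.15, H = 4.2/12 = 0.35, A = 14/8.1 = 1.73, F = 11/18 = 0.611.
Ranked: A > G > F > H.

H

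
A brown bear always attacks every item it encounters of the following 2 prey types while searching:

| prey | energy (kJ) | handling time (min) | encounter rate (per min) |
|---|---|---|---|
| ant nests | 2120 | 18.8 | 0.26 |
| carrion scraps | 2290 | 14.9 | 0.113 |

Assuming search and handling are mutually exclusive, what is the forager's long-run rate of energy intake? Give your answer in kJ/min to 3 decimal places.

106.973 kJ/min

Energy encountered per unit search time: 0.26×2120 + 0.113×2290 = 810 kJ/min.
Handling time per unit search time: 0.26×18.8 + 0.113×14.9 = 6.572.
Rate = 810/(1 + 6.572) = 107 kJ/min.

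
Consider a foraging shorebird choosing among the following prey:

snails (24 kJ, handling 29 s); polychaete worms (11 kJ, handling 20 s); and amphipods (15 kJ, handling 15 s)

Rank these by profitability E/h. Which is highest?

In descending order of E/h:
amphipods: 15/15 = 1 kJ/s
snails: 24/29 = 0.828 kJ/s
polychaete worms: 11/20 = 0.55 kJ/s

amphipods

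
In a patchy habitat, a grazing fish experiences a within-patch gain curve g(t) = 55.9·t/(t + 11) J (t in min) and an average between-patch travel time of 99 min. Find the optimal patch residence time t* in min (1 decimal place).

33.0 min

By the marginal value theorem, leave when the instantaneous gain rate g'(t) equals the habitat-wide average g(t)/(T + t).
g'(t) = 55.9·11/(t + 11)². Setting 55.9·11/(t+11)² = 55.9t/[(t+11)(99+t)] gives 11(99+t) = t(t+11), so t² = 11×99 = 1089.
t* = √1089 = 33 min.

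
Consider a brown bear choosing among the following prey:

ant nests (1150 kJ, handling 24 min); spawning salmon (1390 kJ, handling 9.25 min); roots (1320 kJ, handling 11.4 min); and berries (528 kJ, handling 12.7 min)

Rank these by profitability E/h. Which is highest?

spawning salmon

Profitability E/h (kJ/min): ant nests = 1150/24 = 47.9, spawning salmon = 1390/9.25 = 150, roots = 1320/11.4 = 116, berries = 528/12.7 = 41.6.
Ranked: spawning salmon > roots > ant nests > berries.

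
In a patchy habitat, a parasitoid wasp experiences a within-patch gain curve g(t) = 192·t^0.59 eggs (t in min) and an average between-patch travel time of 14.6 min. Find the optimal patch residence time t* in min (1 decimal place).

By the marginal value theorem, leave when the instantaneous gain rate g'(t) equals the habitat-wide average g(t)/(T + t).
g'(t) = 0.59·192·t^-0.41. Setting 0.59·192·t^-0.41 = 192·t^0.59/(14.6+t) gives 0.59(14.6+t) = t, so 0.41·t = 0.59×14.6.
t* = 0.59×14.6/0.41 = 21.01 min.

21.0 min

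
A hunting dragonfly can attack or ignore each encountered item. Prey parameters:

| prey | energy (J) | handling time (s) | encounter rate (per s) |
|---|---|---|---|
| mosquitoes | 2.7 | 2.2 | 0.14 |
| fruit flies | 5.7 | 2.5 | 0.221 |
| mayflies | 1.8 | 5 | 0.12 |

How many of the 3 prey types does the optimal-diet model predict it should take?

E/h in descending order: fruit flies 2.28, mosquitoes 1.23, mayflies 0.36 J/s. The optimal diet is the largest prefix of this list for which every included type satisfies E_i/h_i > R on the types above it.
Rate on top 1: 0.8114. mosquitoes: 1.23 > 0.8114 → include.
Rate on top 2: 0.8802. mayflies: 0.36 < 0.8802 → exclude; stop.
Optimal diet: fruit flies, mosquitoes — 2 of 3 types.

2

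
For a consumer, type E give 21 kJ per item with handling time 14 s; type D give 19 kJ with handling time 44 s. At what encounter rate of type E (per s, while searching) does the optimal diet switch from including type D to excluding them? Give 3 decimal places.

0.029 per s

At the threshold, the rate on type E alone equals the profitability of type D: λ·21/(1 + λ·14) = 19/44 = 0.4318.
Rearranging, λ(21 − 0.4318×14) = 0.4318, so λ = 0.4318/14.95 = 0.02888 per s.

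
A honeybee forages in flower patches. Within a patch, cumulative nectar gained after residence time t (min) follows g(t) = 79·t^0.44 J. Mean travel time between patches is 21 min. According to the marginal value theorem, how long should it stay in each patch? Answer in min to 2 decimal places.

16.50 min

Maximise g(t)/(T+t): set derivative to zero → g'(t)(T+t) = g(t).
g'(t) = 0.44·79·t^-0.56. Setting 0.44·79·t^-0.56 = 79·t^0.44/(21+t) gives 0.44(21+t) = t, so 0.56·t = 0.44×21.
t* = 0.44×21/0.56 = 16.5 min.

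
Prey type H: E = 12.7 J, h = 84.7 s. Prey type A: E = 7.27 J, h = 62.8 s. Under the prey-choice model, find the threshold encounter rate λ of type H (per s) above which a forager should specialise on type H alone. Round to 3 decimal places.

0.040 per s

The zero-one rule: include type A iff E₂/h₂ > λE₁/(1+λh₁). Equality gives the switch point.
λE₁h₂ = E₂ + λE₂h₁ ⇒ λ = E₂/(E₁h₂ − E₂h₁) = 7.27/(797.6 − 615.8) = 0.03999 per s.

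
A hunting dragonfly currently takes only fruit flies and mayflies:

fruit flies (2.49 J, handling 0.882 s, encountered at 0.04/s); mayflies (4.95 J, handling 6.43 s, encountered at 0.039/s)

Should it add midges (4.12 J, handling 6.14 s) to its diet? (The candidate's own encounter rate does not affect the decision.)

Yes

Current rate: (0.04×2.49 + 0.039×4.95)/(1 + 0.04×0.882 + 0.039×6.43) = 0.2276 J/s.
Profitability of midges: 4.12/6.14 = 0.671 J/s.
0.671 > 0.2276, so adding midges raises the average — include it.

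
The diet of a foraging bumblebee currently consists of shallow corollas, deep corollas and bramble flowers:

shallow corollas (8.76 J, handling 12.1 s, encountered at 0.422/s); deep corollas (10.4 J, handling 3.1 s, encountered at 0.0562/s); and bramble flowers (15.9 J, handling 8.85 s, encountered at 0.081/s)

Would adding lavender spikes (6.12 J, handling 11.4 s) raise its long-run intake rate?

On shallow corollas, deep corollas and bramble flowers alone, R = ΣλE/(1+Σλh) = 5.569/6.997 = 0.7959 J/s.
Profitability of lavender spikes: 6.12/11.4 = 0.5368 J/s.
0.5368 < 0.7959, so adding lavender spikes would lower the average — exclude it.

No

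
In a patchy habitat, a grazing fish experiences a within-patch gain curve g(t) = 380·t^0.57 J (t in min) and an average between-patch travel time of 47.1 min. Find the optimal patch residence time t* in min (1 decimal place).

Maximise g(t)/(T+t): set derivative to zero → g'(t)(T+t) = g(t).
g'(t) = 0.57·380·t^-0.43. Setting 0.57·380·t^-0.43 = 380·t^0.57/(47.1+t) gives 0.57(47.1+t) = t, so 0.43·t = 0.57×47.1.
t* = 0.57×47.1/0.43 = 62.43 min.

62.4 min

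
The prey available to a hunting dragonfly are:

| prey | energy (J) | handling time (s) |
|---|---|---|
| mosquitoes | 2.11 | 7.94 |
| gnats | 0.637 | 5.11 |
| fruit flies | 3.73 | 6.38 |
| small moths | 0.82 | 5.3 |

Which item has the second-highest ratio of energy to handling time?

In descending order of E/h:
fruit flies: 3.73/6.38 = 0.585 J/s
mosquitoes: 2.11/7.94 = 0.266 J/s
small moths: 0.82/5.3 = 0.155 J/s
gnats: 0.637/5.11 = 0.125 J/s

mosquitoes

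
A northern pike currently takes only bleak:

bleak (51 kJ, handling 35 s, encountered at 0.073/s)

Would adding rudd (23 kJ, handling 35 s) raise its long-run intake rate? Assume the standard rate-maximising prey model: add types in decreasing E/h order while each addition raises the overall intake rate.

No

Current rate: (0.073×51)/(1 + 0.073×35) = 1.047 kJ/s.
Profitability of rudd: 23/35 = 0.6571 kJ/s.
0.6571 < 1.047, so adding rudd would lower the average — exclude it.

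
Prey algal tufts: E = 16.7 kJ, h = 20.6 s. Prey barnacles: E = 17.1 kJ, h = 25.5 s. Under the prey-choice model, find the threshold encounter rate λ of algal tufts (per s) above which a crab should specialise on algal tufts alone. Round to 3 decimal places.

The zero-one rule: include barnacles iff E₂/h₂ > λE₁/(1+λh₁). Equality gives the switch point.
λE₁h₂ = E₂ + λE₂h₁ ⇒ λ = E₂/(E₁h₂ − E₂h₁) = 17.1/(425.8 − 352.3) = 0.2324 per s.

0.232 per s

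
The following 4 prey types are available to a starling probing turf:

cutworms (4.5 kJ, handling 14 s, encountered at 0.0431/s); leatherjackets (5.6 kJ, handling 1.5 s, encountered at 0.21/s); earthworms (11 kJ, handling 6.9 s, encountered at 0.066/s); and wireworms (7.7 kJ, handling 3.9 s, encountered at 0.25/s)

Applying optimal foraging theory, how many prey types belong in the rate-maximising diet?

3

Rank by E/h (kJ/s): leatherjackets 3.73, wireworms 1.97, earthworms 1.59, cutworms 0.321. Include each in turn until the next type's E/h falls below the running intake rate.
Rate on top 1: 0.8943. wireworms: 1.97 > 0.8943 → include.
Rate on top 2: 1.354. earthworms: 1.59 > 1.354 → include.
Rate on top 3: 1.394. cutworms: 0.321 < 1.394 → exclude; stop.
Optimal diet: leatherjackets, wireworms, earthworms — 3 of 4 types.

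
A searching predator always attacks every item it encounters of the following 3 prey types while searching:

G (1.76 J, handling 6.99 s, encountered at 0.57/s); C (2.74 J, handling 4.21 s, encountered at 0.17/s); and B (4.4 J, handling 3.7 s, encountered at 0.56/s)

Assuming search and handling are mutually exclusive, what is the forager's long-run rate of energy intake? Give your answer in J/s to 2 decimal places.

0.51 J/s

R = (0.57×1.76 + 0.17×2.74 + 0.56×4.4) / (1 + 0.57×6.99 + 0.17×4.21 + 0.56×3.7) = 3.933/7.772 = 0.506 J/s.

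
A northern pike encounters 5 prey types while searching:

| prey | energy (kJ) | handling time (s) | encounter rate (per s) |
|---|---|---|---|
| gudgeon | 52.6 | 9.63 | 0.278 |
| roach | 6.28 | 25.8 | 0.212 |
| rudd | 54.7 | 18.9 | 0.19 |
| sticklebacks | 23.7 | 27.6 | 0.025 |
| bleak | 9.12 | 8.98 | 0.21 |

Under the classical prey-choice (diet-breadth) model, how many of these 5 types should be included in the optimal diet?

E/h in descending order: gudgeon 5.46, rudd 2.89, bleak 1.02, sticklebacks 0.859, roach 0.243 kJ/s. The optimal diet is the largest prefix of this list for which every included type satisfies E_i/h_i > R on the types above it.
Rate on top 1: 3.977. rudd: 2.89 < 3.977 → exclude; stop.
Optimal diet: gudgeon — 1 of 5 types.

1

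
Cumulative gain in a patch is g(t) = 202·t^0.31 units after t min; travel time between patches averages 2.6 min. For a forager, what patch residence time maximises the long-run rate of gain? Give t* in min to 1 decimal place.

Maximise g(t)/(T+t): set derivative to zero → g'(t)(T+t) = g(t).
g'(t) = 0.31·202·t^-0.69. Setting 0.31·202·t^-0.69 = 202·t^0.31/(2.6+t) gives 0.31(2.6+t) = t, so 0.69·t = 0.31×2.6.
t* = 0.31×2.6/0.69 = 1.168 min.

1.2 min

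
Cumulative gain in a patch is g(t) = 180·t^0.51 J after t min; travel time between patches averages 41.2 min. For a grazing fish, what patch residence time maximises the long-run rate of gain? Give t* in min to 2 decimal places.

Maximise g(t)/(T+t): set derivative to zero → g'(t)(T+t) = g(t).
g'(t) = 0.51·180·t^-0.49. Setting 0.51·180·t^-0.49 = 180·t^0.51/(41.2+t) gives 0.51(41.2+t) = t, so 0.49·t = 0.51×41.2.
t* = 0.51×41.2/0.49 = 42.88 min.

42.88 min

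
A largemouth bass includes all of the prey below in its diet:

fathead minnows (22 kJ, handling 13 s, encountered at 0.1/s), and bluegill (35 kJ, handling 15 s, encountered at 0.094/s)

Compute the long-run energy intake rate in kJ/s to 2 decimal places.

1.48 kJ/s

Energy encountered per unit search time: 0.1×22 + 0.094×35 = 5.49 kJ/s.
Handling time per unit search time: 0.1×13 + 0.094×15 = 2.71.
Rate = 5.49/(1 + 2.71) = 1.48 kJ/s.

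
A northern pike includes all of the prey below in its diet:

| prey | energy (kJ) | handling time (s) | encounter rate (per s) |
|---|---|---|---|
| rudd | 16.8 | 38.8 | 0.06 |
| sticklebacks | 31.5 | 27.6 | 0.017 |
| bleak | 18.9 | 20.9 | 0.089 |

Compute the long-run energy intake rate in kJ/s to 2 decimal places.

0.57 kJ/s

R = (0.06×16.8 + 0.017×31.5 + 0.089×18.9) / (1 + 0.06×38.8 + 0.017×27.6 + 0.089×20.9) = 3.226/5.657 = 0.5702 kJ/s.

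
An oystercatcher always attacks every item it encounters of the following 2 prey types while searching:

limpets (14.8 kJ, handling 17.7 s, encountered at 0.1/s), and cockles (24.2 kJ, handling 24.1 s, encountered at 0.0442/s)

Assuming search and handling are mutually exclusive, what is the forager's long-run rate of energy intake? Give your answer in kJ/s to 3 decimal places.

R = (0.1×14.8 + 0.0442×24.2) / (1 + 0.1×17.7 + 0.0442×24.1) = 2.55/3.835 = 0.6648 kJ/s.

0.665 kJ/s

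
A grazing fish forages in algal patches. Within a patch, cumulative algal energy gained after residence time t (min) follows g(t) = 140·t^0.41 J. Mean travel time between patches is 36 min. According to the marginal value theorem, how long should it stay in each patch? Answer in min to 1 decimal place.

Optimal t* satisfies g'(t*) = g(t*)/(T + t*).
g'(t) = 0.41·140·t^-0.59. Setting 0.41·140·t^-0.59 = 140·t^0.41/(36+t) gives 0.41(36+t) = t, so 0.59·t = 0.41×36.
t* = 0.41×36/0.59 = 25.02 min.

25.0 min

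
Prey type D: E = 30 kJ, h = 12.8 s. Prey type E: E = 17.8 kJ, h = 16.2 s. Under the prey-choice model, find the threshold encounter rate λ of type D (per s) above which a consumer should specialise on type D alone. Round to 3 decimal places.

Drop type E once their profitability E₂/h₂ falls below the rate achievable on type D alone: E₂/h₂ = λE₁/(1 + λh₁).
Solve for λ: λE₁h₂ = E₂(1 + λh₁) → λ(E₁h₂ − E₂h₁) = E₂ → λ = E₂/(E₁h₂ − E₂h₁).
λ = 17.8/(30×16.2 − 17.8×12.8) = 17.8/258.2 = 0.06895 per s.

0.069 per s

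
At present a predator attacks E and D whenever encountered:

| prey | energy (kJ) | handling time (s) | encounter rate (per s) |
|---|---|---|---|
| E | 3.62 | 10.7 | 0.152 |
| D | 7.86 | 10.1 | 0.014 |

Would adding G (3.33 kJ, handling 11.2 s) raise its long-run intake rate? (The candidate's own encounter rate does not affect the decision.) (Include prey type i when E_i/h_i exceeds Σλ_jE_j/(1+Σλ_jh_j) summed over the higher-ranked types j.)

Intake rate on the current diet: R = (0.152×3.62 + 0.014×7.86) / (1 + 0.152×10.7 + 0.014×10.1) = 0.6603/2.768 = 0.2386 kJ/s.
Profitability of G: 3.33/11.2 = 0.2973 kJ/s.
0.2973 > 0.2386, so adding G raises the average — include it.

Yes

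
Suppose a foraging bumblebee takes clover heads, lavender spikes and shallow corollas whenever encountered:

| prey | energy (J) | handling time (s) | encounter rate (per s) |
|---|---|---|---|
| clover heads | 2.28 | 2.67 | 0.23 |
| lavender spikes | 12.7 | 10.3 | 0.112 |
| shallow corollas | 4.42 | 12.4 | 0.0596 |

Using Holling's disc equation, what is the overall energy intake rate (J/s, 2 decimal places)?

0.63 J/s

Energy encountered per unit search time: 0.23×2.28 + 0.112×12.7 + 0.0596×4.42 = 2.21 J/s.
Handling time per unit search time: 0.23×2.67 + 0.112×10.3 + 0.0596×12.4 = 2.507.
Rate = 2.21/(1 + 2.507) = 0.6303 J/s.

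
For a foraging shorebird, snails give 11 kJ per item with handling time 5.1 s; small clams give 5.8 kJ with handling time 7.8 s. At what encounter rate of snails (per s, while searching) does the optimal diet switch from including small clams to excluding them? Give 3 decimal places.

Drop small clams once their profitability E₂/h₂ falls below the rate achievable on snails alone: E₂/h₂ = λE₁/(1 + λh₁).
Solve for λ: λE₁h₂ = E₂(1 + λh₁) → λ(E₁h₂ − E₂h₁) = E₂ → λ = E₂/(E₁h₂ − E₂h₁).
λ = 5.8/(11×7.8 − 5.8×5.1) = 5.8/56.22 = 0.1032 per s.

0.103 per s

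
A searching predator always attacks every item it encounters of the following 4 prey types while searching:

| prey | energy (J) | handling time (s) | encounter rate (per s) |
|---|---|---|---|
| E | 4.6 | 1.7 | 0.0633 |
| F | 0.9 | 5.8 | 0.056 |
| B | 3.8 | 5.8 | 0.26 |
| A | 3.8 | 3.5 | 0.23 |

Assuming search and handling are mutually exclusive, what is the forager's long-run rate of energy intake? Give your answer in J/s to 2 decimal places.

0.59 J/s

R = (0.0633×4.6 + 0.056×0.9 + 0.26×3.8 + 0.23×3.8) / (1 + 0.0633×1.7 + 0.056×5.8 + 0.26×5.8 + 0.23×3.5) = 2.204/3.745 = 0.5883 J/s.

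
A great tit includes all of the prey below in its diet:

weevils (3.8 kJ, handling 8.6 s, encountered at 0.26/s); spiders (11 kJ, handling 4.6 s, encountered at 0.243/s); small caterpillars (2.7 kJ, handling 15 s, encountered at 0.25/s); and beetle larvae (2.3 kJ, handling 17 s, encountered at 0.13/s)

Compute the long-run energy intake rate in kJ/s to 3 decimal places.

0.449 kJ/s

R = (0.26×3.8 + 0.243×11 + 0.25×2.7 + 0.13×2.3) / (1 + 0.26×8.6 + 0.243×4.6 + 0.25×15 + 0.13×17) = 4.635/10.31 = 0.4494 kJ/s.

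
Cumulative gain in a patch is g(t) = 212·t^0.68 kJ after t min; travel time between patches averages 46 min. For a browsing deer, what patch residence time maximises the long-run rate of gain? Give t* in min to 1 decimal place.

Maximise g(t)/(T+t): set derivative to zero → g'(t)(T+t) = g(t).
g'(t) = 0.68·212·t^-0.32. Setting 0.68·212·t^-0.32 = 212·t^0.68/(46+t) gives 0.68(46+t) = t, so 0.32·t = 0.68×46.
t* = 0.68×46/0.32 = 97.75 min.

97.8 min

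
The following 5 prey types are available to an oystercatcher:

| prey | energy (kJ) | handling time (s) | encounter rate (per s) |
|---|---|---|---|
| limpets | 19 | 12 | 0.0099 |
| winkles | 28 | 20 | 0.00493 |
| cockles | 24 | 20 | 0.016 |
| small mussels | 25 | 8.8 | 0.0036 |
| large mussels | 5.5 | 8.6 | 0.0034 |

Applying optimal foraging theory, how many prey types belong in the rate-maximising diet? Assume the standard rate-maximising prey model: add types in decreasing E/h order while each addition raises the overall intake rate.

Rank by E/h (kJ/s): small mussels 2.84, limpets 1.58, winkles 1.4, cockles 1.2, large mussels 0.64. Include each in turn until the next type's E/h falls below the running intake rate.
Rate on top 1: 0.08724. limpets: 1.58 > 0.08724 → include.
Rate on top 2: 0.2417. winkles: 1.4 > 0.2417 → include.
Rate on top 3: 0.3332. cockles: 1.2 > 0.3332 → include.
Rate on top 4: 0.5099. large mussels: 0.64 > 0.5099 → include.
Optimal diet: small mussels, limpets, winkles, cockles, large mussels — 5 of 5 types.

5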